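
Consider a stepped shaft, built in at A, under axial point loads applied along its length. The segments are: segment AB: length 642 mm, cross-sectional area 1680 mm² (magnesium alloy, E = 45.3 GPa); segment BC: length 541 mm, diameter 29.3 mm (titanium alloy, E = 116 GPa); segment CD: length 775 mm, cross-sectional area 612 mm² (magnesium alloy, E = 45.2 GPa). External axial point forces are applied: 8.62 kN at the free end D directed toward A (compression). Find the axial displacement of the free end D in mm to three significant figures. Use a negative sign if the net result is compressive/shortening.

-0.374 mm

Internal axial forces (sectioning from the free end, tension +): N_CD = -8.62 kN, N_BC = -8.62 kN, N_AB = -8.62 kN.
A_BC = 674.3 mm².
δ_AB = -8620·642/(1680·45300) = -0.07272 mm
δ_BC = -8620·541/(674.3·116000) = -0.05962 mm
δ_CD = -8620·775/(612·45200) = -0.2415 mm
δ = Σδ_i = -0.3738 mm.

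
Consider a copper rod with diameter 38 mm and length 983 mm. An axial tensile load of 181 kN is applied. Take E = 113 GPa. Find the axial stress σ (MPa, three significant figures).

160 MPa

A = 1134 mm².
σ = N/A = 181000/1134 = 159.6 MPa.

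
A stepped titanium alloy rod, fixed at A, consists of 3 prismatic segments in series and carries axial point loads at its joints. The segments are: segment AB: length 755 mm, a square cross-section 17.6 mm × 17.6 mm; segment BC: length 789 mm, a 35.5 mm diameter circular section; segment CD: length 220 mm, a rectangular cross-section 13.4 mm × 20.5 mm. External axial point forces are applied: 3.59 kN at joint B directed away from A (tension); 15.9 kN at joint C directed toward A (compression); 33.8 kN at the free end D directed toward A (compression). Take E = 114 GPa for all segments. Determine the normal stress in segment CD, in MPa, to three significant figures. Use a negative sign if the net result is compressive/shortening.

-123 MPa

Internal axial forces (sectioning from the free end, tension +): N_CD = -33.8 kN, N_BC = -49.7 kN, N_AB = -46.11 kN.
A_CD = 274.7 mm².
σ_CD = N_CD/A_CD = -33800/274.7 = -123 MPa.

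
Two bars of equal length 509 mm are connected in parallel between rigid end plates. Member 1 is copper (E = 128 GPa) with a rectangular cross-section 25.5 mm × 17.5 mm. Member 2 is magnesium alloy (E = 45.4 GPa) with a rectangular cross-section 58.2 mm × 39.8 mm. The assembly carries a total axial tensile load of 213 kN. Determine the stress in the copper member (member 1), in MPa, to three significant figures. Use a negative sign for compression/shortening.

168 MPa

A_1 = 446.2 mm².
A_2 = 2316 mm².
Equal strain + equilibrium ⇒ each member carries load in proportion to AE: A₁E₁ = 57120000 N, A₂E₂ = 105200000 N, ΣAE = 162300000 N.
σ₁ = P·E₁/ΣAE = 213000·128000/162300000 = 168 MPa.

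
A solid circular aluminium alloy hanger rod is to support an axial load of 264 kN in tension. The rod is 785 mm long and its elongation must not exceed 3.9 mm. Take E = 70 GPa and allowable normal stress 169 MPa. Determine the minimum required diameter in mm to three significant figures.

Required area A ≥ P/σ_allow = 264000/169 = 1562 mm².
For a solid circular section, d ≥ √(4A/π) = 44.6 mm.
Elongation limit: A ≥ PL/(Eδ_allow) = 264000·785/(70000·3.9) = 759.1 mm² ⇒ d ≥ 31.09 mm.
The stress limit governs.

44.6 mm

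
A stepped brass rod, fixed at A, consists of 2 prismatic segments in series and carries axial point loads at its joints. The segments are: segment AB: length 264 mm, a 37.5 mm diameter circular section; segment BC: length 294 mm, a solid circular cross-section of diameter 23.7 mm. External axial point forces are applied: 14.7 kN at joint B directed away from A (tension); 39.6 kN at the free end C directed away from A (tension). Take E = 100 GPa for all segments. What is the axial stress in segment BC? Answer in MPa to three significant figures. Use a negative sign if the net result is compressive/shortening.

Internal axial forces (sectioning from the free end, tension +): N_BC = 39.6 kN, N_AB = 54.3 kN.
A_BC = 441.2 mm².
σ_BC = N_BC/A_BC = 39600/441.2 = 89.77 MPa.

89.8 MPa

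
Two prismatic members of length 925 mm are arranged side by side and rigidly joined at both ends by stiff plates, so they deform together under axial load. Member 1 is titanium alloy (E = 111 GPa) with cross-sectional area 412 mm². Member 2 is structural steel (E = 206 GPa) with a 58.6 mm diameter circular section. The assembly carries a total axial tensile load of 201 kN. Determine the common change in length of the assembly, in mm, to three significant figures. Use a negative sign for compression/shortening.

0.309 mm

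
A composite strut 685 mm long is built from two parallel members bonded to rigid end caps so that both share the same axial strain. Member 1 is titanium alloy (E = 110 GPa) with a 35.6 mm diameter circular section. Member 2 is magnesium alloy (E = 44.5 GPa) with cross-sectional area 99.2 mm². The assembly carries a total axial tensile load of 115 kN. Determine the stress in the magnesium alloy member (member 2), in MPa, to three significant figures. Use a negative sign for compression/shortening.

44.9 MPa

A_1 = 995.4 mm².
Equal strain + equilibrium ⇒ each member carries load in proportion to AE: A₁E₁ = 109500000 N, A₂E₂ = 4414000 N, ΣAE = 113900000 N.
σ₂ = P·E₂/ΣAE = 115000·44500/113900000 = 44.93 MPa.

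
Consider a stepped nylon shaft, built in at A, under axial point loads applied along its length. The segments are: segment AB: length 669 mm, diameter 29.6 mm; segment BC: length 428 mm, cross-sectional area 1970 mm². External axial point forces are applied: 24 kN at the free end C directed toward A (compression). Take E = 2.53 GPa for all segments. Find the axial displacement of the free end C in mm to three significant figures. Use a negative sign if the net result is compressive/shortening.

-11.3 mm

Internal axial forces (sectioning from the free end, tension +): N_BC = -24 kN, N_AB = -24 kN.
A_AB = 688.1 mm².
δ_AB = -24000·669/(688.1·2530) = -9.222 mm
δ_BC = -24000·428/(1970·2530) = -2.061 mm
δ = Σδ_i = -11.28 mm.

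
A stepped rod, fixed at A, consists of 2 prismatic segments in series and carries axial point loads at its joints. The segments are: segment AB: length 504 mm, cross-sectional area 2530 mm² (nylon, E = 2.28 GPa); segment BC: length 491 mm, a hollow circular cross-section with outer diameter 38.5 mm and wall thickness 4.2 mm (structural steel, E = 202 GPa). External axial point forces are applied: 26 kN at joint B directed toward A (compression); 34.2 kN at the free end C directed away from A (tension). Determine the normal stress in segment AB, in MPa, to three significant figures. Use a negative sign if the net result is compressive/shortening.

3.24 MPa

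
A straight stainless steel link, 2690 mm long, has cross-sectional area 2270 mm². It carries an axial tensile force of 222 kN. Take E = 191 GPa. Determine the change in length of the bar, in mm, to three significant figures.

1.38 mm

δ_mech = NL/(AE) = 222000·2690/(2270·191000) = 1.377 mm.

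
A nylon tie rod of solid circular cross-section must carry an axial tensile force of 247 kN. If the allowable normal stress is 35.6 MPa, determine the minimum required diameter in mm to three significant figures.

Required area A ≥ P/σ_allow = 247000/35.6 = 6938 mm².
For a solid circular section, d ≥ √(4A/π) = 93.99 mm.

94.0 mm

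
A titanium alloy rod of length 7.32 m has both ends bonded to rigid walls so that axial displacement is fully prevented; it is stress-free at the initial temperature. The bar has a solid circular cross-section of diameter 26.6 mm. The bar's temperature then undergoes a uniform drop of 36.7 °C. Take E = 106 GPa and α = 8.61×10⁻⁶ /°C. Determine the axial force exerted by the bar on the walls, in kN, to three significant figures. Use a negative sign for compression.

18.6 kN

Free thermal expansion αLΔT = 8.61e-6 · 7320 · -36.7 = -2.313 mm.
The walls impose strain ε = −(-2.313)/7320 = 3.1599e-04; σ = Eε = 106000 · 3.1599e-04 = 33.49 MPa.
Wall reaction R = σ·A = 33.49·555.7 = 18610 N = 18.61 kN.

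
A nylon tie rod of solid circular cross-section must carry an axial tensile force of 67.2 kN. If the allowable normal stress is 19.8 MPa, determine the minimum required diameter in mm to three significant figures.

65.7 mm

Required area A ≥ P/σ_allow = 67200/19.8 = 3394 mm².
For a solid circular section, d ≥ √(4A/π) = 65.74 mm.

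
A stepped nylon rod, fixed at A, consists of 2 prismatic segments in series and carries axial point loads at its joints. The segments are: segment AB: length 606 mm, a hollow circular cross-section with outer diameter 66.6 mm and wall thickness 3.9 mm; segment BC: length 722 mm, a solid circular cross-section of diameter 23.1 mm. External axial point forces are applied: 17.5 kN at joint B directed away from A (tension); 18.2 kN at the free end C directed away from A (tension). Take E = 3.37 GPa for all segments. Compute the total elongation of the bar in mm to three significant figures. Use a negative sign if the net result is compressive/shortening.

Internal axial forces (sectioning from the free end, tension +): N_BC = 18.2 kN, N_AB = 35.7 kN.
A_AB = 768.2 mm².
A_BC = 419.1 mm².
δ_AB = 35700·606/(768.2·3370) = 8.357 mm
δ_BC = 18200·722/(419.1·3370) = 9.304 mm
δ = Σδ_i = 17.66 mm.

17.7 mm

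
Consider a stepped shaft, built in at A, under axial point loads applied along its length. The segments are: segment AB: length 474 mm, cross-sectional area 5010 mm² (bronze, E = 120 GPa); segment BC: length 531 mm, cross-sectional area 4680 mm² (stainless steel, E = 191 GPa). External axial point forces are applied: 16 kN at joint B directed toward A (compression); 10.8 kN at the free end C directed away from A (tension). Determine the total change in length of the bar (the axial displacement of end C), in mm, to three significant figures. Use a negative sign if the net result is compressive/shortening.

0.00232 mm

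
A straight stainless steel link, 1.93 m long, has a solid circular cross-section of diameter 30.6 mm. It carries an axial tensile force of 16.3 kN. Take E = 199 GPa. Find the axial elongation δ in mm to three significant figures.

0.215 mm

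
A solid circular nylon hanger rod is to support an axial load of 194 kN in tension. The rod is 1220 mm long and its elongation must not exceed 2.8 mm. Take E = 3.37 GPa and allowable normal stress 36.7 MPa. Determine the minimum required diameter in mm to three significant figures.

Required area A ≥ P/σ_allow = 194000/36.7 = 5286 mm².
For a solid circular section, d ≥ √(4A/π) = 82.04 mm.
Elongation limit: A ≥ PL/(Eδ_allow) = 194000·1220/(3370·2.8) = 25080 mm² ⇒ d ≥ 178.7 mm.
The elongation limit governs.

179 mm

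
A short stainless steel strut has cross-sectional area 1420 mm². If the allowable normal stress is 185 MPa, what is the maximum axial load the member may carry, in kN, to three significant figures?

P_max = σ_allow · A = 185 · 1420 = 262700 N = 262.7 kN.

263 kN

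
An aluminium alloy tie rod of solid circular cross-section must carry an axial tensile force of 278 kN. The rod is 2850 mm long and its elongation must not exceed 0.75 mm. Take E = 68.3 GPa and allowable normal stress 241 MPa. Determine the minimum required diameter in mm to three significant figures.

140 mm

Required area A ≥ P/σ_allow = 278000/241 = 1154 mm².
For a solid circular section, d ≥ √(4A/π) = 38.32 mm.
Elongation limit: A ≥ PL/(Eδ_allow) = 278000·2850/(68300·0.75) = 15470 mm² ⇒ d ≥ 140.3 mm.
The elongation limit governs.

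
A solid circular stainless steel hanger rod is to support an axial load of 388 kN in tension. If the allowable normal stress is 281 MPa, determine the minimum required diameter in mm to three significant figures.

Required area A ≥ P/σ_allow = 388000/281 = 1381 mm².
For a solid circular section, d ≥ √(4A/π) = 41.93 mm.

41.9 mm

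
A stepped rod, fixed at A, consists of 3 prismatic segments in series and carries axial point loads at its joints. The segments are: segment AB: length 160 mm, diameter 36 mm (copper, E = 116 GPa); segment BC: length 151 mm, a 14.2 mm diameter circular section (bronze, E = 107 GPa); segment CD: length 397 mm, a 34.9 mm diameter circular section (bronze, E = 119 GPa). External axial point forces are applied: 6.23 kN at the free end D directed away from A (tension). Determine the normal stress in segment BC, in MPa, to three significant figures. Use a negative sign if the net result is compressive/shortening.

39.3 MPa

Internal axial forces (sectioning from the free end, tension +): N_CD = 6.23 kN, N_BC = 6.23 kN, N_AB = 6.23 kN.
A_BC = 158.4 mm².
σ_BC = N_BC/A_BC = 6230/158.4 = 39.34 MPa.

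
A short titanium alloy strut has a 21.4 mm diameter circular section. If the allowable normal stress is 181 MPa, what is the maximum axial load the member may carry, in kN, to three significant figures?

A = 359.7 mm².
P_max = σ_allow · A = 181 · 359.7 = 65100 N = 65.1 kN.

65.1 kN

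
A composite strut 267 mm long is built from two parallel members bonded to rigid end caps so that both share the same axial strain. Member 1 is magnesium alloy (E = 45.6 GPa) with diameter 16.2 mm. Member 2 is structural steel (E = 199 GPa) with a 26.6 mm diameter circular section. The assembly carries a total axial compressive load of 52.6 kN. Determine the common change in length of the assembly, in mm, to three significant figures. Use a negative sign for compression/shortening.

A_1 = 206.1 mm².
A_2 = 555.7 mm².
Equal strain + equilibrium ⇒ each member carries load in proportion to AE: A₁E₁ = 9399000 N, A₂E₂ = 110600000 N, ΣAE = 120000000 N.
δ = PL/ΣAE = -52600·267/120000000 = -0.117 mm.

-0.117 mm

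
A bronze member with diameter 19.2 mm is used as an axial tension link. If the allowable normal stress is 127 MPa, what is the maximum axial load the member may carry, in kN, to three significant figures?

36.8 kN

A = 289.5 mm².
P_max = σ_allow · A = 127 · 289.5 = 36770 N = 36.77 kN.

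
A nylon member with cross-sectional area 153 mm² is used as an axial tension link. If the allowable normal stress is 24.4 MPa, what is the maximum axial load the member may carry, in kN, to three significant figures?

3.73 kN

P_max = σ_allow · A = 24.4 · 153 = 3733 N = 3.733 kN.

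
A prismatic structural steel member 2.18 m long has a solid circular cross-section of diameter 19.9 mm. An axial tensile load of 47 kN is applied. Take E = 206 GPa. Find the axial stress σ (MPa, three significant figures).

151 MPa

A = 311 mm².
σ = N/A = 47000/311 = 151.1 MPa.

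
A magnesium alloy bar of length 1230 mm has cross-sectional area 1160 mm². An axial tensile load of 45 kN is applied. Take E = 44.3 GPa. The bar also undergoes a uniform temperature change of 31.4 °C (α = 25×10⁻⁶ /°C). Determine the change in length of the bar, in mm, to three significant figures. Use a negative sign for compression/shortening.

δ_mech = NL/(AE) = 45000·1230/(1160·44300) = 1.077 mm.
δ_thermal = αLΔT = 25e-6·1230·31.4 = 0.9655 mm.
δ = δ_mech + δ_thermal = 2.043 mm.

2.04 mm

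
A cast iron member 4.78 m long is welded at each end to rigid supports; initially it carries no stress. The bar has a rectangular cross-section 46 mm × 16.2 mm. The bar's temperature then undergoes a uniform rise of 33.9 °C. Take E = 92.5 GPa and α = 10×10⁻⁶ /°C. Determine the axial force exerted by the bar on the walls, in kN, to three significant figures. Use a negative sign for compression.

-23.4 kN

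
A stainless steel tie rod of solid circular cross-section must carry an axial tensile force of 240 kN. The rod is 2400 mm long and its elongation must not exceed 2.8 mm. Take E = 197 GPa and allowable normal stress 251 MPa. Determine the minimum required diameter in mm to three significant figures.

36.5 mm

Required area A ≥ P/σ_allow = 240000/251 = 956.2 mm².
For a solid circular section, d ≥ √(4A/π) = 34.89 mm.
Elongation limit: A ≥ PL/(Eδ_allow) = 240000·2400/(197000·2.8) = 1044 mm² ⇒ d ≥ 36.46 mm.
The elongation limit governs.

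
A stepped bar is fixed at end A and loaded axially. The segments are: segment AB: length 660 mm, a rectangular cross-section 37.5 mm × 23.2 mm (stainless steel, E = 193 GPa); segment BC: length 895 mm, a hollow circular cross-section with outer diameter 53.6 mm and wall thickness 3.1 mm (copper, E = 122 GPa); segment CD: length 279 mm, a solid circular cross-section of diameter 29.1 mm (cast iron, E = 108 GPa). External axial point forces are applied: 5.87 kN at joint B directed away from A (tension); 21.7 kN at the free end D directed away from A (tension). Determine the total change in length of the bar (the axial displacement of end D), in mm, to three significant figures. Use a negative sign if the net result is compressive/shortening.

0.516 mm

Internal axial forces (sectioning from the free end, tension +): N_CD = 21.7 kN, N_BC = 21.7 kN, N_AB = 27.57 kN.
A_AB = 870 mm².
A_BC = 491.8 mm².
A_CD = 665.1 mm².
δ_AB = 27570·660/(870·193000) = 0.1084 mm
δ_BC = 21700·895/(491.8·122000) = 0.3237 mm
δ_CD = 21700·279/(665.1·108000) = 0.08429 mm
δ = Σδ_i = 0.5163 mm.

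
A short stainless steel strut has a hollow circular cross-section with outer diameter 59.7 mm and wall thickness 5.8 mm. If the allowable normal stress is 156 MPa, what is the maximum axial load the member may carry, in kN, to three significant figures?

153 kN

A = 982.1 mm².
P_max = σ_allow · A = 156 · 982.1 = 153200 N = 153.2 kN.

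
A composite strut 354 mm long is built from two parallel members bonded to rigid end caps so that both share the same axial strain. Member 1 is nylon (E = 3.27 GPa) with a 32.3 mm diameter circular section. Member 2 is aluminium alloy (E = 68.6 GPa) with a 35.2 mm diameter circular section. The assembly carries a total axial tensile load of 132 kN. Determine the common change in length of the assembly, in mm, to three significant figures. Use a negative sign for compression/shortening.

A_1 = 819.4 mm².
A_2 = 973.1 mm².
Equal strain + equilibrium ⇒ each member carries load in proportion to AE: A₁E₁ = 2679000 N, A₂E₂ = 66760000 N, ΣAE = 69440000 N.
δ = PL/ΣAE = 132000·354/69440000 = 0.673 mm.

0.673 mm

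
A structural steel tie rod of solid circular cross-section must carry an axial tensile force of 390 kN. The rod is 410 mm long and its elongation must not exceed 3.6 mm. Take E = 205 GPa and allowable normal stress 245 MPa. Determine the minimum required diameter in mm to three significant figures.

Required area A ≥ P/σ_allow = 390000/245 = 1592 mm².
For a solid circular section, d ≥ √(4A/π) = 45.02 mm.
Elongation limit: A ≥ PL/(Eδ_allow) = 390000·410/(205000·3.6) = 216.7 mm² ⇒ d ≥ 16.61 mm.
The stress limit governs.

45.0 mm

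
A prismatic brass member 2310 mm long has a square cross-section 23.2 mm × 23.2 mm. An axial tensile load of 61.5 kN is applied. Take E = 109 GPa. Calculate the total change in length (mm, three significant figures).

2.42 mm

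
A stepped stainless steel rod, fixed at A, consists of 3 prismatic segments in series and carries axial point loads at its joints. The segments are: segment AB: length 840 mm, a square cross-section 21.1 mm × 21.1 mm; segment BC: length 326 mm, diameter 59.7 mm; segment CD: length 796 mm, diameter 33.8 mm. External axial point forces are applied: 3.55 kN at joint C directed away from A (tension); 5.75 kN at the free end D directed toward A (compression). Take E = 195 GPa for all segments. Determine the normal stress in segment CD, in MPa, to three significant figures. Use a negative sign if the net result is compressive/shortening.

-6.41 MPa

Internal axial forces (sectioning from the free end, tension +): N_CD = -5.75 kN, N_BC = -2.2 kN, N_AB = -2.2 kN.
A_CD = 897.3 mm².
σ_CD = N_CD/A_CD = -5750/897.3 = -6.408 MPa.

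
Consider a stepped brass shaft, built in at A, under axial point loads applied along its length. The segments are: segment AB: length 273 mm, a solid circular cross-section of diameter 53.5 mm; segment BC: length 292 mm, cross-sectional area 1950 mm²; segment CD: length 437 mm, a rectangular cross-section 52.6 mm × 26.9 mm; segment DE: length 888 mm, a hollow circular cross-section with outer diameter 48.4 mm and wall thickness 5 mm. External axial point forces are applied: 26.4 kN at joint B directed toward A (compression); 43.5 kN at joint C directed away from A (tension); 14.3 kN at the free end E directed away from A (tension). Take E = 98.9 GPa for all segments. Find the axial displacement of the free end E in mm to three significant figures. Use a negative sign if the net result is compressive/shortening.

Internal axial forces (sectioning from the free end, tension +): N_DE = 14.3 kN, N_CD = 14.3 kN, N_BC = 57.8 kN, N_AB = 31.4 kN.
A_AB = 2248 mm².
A_CD = 1415 mm².
A_DE = 681.7 mm².
δ_AB = 31400·273/(2248·98900) = 0.03856 mm
δ_BC = 57800·292/(1950·98900) = 0.08751 mm
δ_CD = 14300·437/(1415·98900) = 0.04466 mm
δ_DE = 14300·888/(681.7·98900) = 0.1883 mm
δ = Σδ_i = 0.3591 mm.

0.359 mm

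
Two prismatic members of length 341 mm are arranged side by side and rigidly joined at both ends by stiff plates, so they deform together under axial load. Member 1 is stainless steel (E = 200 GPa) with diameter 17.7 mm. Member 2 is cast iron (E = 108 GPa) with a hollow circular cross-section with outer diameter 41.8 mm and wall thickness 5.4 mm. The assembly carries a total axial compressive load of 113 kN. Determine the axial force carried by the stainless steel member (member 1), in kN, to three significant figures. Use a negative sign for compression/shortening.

-48.0 kN

A_1 = 246.1 mm².
A_2 = 617.5 mm².
Equal strain + equilibrium ⇒ each member carries load in proportion to AE: A₁E₁ = 49210000 N, A₂E₂ = 66690000 N, ΣAE = 115900000 N.
F₁ = P·A₁E₁/ΣAE = -113000·49210000/115900000 = -47980 N.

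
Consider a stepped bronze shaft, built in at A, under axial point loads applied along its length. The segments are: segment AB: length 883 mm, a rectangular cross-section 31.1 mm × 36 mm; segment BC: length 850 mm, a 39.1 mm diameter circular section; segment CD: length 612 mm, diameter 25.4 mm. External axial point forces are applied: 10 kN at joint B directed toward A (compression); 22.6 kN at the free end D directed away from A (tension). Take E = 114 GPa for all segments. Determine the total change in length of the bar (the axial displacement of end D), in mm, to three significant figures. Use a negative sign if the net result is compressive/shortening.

Internal axial forces (sectioning from the free end, tension +): N_CD = 22.6 kN, N_BC = 22.6 kN, N_AB = 12.6 kN.
A_AB = 1120 mm².
A_BC = 1201 mm².
A_CD = 506.7 mm².
δ_AB = 12600·883/(1120·114000) = 0.08717 mm
δ_BC = 22600·850/(1201·114000) = 0.1403 mm
δ_CD = 22600·612/(506.7·114000) = 0.2394 mm
δ = Σδ_i = 0.4669 mm.

0.467 mm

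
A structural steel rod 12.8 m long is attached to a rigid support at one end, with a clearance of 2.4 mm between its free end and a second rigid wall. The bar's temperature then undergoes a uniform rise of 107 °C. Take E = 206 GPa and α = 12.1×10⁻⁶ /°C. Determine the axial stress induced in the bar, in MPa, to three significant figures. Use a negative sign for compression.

-228 MPa

Free thermal expansion αLΔT = 12.1e-6 · 12800 · 107 = 16.57 mm.
The walls engage after the gap closes; constrained expansion = 16.57 − 2.4 = 14.17 mm.
The walls impose strain ε = −(14.17)/12800 = -1.1072e-03; σ = Eε = 206000 · -1.1072e-03 = -228.1 MPa.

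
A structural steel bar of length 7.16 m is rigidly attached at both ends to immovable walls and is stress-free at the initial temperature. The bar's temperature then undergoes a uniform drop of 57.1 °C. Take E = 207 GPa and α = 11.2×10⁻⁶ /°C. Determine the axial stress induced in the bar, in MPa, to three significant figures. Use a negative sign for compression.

Free thermal expansion αLΔT = 11.2e-6 · 7160 · -57.1 = -4.579 mm.
The walls impose strain ε = −(-4.579)/7160 = 6.3952e-04; σ = Eε = 207000 · 6.3952e-04 = 132.4 MPa.

132 MPa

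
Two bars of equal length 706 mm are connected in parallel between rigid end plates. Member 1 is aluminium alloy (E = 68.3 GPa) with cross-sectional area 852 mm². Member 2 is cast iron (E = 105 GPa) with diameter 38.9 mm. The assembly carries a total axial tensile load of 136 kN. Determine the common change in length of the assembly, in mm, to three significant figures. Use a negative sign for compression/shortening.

A_2 = 1188 mm².
Equal strain + equilibrium ⇒ each member carries load in proportion to AE: A₁E₁ = 58190000 N, A₂E₂ = 124800000 N, ΣAE = 183000000 N.
δ = PL/ΣAE = 136000·706/183000000 = 0.5247 mm.

0.525 mm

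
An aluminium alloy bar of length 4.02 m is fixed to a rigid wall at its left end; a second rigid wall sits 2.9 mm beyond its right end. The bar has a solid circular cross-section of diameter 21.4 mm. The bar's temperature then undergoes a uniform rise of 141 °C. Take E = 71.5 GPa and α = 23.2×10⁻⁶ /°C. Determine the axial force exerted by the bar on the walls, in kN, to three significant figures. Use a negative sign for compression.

-65.6 kN

Free thermal expansion αLΔT = 23.2e-6 · 4020 · 141 = 13.15 mm.
The walls engage after the gap closes; constrained expansion = 13.15 − 2.9 = 10.25 mm.
The walls impose strain ε = −(10.25)/4020 = -2.5498e-03; σ = Eε = 71500 · -2.5498e-03 = -182.3 MPa.
Wall reaction R = σ·A = -182.3·359.7 = -65570 N = -65.57 kN.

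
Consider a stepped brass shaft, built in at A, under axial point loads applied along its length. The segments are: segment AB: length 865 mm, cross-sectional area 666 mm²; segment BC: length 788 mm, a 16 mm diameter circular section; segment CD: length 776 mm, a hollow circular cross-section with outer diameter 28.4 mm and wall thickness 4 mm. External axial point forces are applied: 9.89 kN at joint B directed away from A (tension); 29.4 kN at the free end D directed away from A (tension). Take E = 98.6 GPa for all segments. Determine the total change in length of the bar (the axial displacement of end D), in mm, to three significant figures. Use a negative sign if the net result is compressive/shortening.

Internal axial forces (sectioning from the free end, tension +): N_CD = 29.4 kN, N_BC = 29.4 kN, N_AB = 39.29 kN.
A_BC = 201.1 mm².
A_CD = 306.6 mm².
δ_AB = 39290·865/(666·98600) = 0.5175 mm
δ_BC = 29400·788/(201.1·98600) = 1.169 mm
δ_CD = 29400·776/(306.6·98600) = 0.7546 mm
δ = Σδ_i = 2.441 mm.

2.44 mm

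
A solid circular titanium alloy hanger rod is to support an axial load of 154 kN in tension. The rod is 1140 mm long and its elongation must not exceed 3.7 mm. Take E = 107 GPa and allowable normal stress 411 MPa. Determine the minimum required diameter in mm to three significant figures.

23.8 mm

Required area A ≥ P/σ_allow = 154000/411 = 374.7 mm².
For a solid circular section, d ≥ √(4A/π) = 21.84 mm.
Elongation limit: A ≥ PL/(Eδ_allow) = 154000·1140/(107000·3.7) = 443.4 mm² ⇒ d ≥ 23.76 mm.
The elongation limit governs.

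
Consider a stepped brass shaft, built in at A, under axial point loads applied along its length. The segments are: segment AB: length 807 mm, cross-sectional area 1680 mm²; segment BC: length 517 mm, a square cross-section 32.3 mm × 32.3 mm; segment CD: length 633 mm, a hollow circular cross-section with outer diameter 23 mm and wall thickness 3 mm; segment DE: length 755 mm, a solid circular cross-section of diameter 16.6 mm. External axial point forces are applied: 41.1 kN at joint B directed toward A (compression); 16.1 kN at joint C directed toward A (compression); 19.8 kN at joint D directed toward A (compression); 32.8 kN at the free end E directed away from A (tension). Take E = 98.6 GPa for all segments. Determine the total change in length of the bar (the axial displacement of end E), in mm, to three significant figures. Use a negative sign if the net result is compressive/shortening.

1.37 mm

Internal axial forces (sectioning from the free end, tension +): N_DE = 32.8 kN, N_CD = 13 kN, N_BC = -3.1 kN, N_AB = -44.2 kN.
A_BC = 1043 mm².
A_CD = 188.5 mm².
A_DE = 216.4 mm².
δ_AB = -44200·807/(1680·98600) = -0.2153 mm
δ_BC = -3100·517/(1043·98600) = -0.01558 mm
δ_CD = 13000·633/(188.5·98600) = 0.4428 mm
δ_DE = 32800·755/(216.4·98600) = 1.16 mm
δ = Σδ_i = 1.372 mm.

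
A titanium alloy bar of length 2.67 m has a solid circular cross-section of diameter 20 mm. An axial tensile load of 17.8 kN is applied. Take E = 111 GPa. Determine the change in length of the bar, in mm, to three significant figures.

1.36 mm

A = 314.2 mm².
δ_mech = NL/(AE) = 17800·2670/(314.2·111000) = 1.363 mm.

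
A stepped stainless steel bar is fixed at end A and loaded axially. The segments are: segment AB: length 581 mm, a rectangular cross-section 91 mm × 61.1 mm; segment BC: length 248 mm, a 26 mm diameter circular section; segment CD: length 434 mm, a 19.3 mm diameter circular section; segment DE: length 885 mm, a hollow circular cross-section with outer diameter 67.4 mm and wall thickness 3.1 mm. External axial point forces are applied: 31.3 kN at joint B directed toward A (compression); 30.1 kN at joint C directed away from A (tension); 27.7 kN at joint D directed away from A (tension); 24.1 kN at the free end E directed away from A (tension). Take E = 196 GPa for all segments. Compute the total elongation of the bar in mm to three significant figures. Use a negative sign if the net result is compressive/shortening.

Internal axial forces (sectioning from the free end, tension +): N_DE = 24.1 kN, N_CD = 51.8 kN, N_BC = 81.9 kN, N_AB = 50.6 kN.
A_AB = 5560 mm².
A_BC = 530.9 mm².
A_CD = 292.6 mm².
A_DE = 626.2 mm².
δ_AB = 50600·581/(5560·196000) = 0.02698 mm
δ_BC = 81900·248/(530.9·196000) = 0.1952 mm
δ_CD = 51800·434/(292.6·196000) = 0.3921 mm
δ_DE = 24100·885/(626.2·196000) = 0.1738 mm
δ = Σδ_i = 0.788 mm.

0.788 mm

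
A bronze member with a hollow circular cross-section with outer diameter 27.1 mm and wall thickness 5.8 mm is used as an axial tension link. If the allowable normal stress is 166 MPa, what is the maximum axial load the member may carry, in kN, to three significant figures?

A = 388.1 mm².
P_max = σ_allow · A = 166 · 388.1 = 64430 N = 64.43 kN.

64.4 kN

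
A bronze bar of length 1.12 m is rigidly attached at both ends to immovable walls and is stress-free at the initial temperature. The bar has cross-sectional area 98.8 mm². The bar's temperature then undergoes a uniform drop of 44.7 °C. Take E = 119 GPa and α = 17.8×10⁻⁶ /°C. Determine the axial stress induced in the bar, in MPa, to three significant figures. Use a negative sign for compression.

Free thermal expansion αLΔT = 17.8e-6 · 1120 · -44.7 = -0.8911 mm.
The walls impose strain ε = −(-0.8911)/1120 = 7.9566e-04; σ = Eε = 119000 · 7.9566e-04 = 94.68 MPa.

94.7 MPa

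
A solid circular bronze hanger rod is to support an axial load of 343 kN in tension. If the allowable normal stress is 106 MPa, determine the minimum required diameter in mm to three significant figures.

64.2 mm

Required area A ≥ P/σ_allow = 343000/106 = 3236 mm².
For a solid circular section, d ≥ √(4A/π) = 64.19 mm.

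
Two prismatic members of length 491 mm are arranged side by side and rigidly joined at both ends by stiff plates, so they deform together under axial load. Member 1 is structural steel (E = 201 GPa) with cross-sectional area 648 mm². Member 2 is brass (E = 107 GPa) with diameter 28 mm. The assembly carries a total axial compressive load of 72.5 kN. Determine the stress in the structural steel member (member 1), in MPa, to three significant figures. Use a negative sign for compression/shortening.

-74.3 MPa

A_2 = 615.8 mm².
Equal strain + equilibrium ⇒ each member carries load in proportion to AE: A₁E₁ = 130200000 N, A₂E₂ = 65890000 N, ΣAE = 196100000 N.
σ₁ = P·E₁/ΣAE = -72500·201000/196100000 = -74.3 MPa.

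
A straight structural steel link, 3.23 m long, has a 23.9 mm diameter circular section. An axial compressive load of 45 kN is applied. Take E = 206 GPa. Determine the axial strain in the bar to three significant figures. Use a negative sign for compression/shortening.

A = 448.6 mm².
σ = N/A = -100.3 MPa; ε = σ/E = -100.3/206000 = -4.869e-04.

-4.87e-04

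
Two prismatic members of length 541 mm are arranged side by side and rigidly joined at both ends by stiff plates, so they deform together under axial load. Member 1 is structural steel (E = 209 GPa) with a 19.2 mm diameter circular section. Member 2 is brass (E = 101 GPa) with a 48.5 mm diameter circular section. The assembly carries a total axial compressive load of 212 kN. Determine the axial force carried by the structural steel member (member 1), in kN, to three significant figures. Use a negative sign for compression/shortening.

-51.9 kN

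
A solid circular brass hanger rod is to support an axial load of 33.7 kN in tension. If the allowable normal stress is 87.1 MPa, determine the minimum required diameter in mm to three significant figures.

Required area A ≥ P/σ_allow = 33700/87.1 = 386.9 mm².
For a solid circular section, d ≥ √(4A/π) = 22.2 mm.

22.2 mm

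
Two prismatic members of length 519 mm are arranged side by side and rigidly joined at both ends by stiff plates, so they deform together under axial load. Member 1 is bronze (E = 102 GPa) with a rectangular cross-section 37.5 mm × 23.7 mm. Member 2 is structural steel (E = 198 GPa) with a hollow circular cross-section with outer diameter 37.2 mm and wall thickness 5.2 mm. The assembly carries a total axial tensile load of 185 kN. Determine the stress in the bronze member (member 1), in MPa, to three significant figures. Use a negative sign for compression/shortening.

97.2 MPa

A_1 = 888.8 mm².
A_2 = 522.8 mm².
Equal strain + equilibrium ⇒ each member carries load in proportion to AE: A₁E₁ = 90650000 N, A₂E₂ = 103500000 N, ΣAE = 194200000 N.
σ₁ = P·E₁/ΣAE = 185000·102000/194200000 = 97.19 MPa.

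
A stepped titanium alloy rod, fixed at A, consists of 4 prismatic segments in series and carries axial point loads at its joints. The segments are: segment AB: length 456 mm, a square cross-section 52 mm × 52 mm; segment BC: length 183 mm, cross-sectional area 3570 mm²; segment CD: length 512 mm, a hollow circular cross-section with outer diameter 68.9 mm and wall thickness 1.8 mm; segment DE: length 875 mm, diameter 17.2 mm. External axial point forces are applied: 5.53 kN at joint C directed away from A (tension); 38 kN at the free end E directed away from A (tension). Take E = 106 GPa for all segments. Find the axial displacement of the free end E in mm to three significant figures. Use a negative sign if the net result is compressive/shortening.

1.92 mm

Internal axial forces (sectioning from the free end, tension +): N_DE = 38 kN, N_CD = 38 kN, N_BC = 43.53 kN, N_AB = 43.53 kN.
A_AB = 2704 mm².
A_CD = 379.4 mm².
A_DE = 232.4 mm².
δ_AB = 43530·456/(2704·106000) = 0.06925 mm
δ_BC = 43530·183/(3570·106000) = 0.02105 mm
δ_CD = 38000·512/(379.4·106000) = 0.4837 mm
δ_DE = 38000·875/(232.4·106000) = 1.35 mm
δ = Σδ_i = 1.924 mm.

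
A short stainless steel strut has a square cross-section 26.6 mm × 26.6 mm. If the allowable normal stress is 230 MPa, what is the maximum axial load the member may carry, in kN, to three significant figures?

A = 707.6 mm².
P_max = σ_allow · A = 230 · 707.6 = 162700 N = 162.7 kN.

163 kN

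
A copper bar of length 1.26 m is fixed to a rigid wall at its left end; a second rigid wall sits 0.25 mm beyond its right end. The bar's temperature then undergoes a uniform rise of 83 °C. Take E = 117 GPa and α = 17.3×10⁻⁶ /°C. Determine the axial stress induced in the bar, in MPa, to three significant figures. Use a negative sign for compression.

Free thermal expansion αLΔT = 17.3e-6 · 1260 · 83 = 1.809 mm.
The walls engage after the gap closes; constrained expansion = 1.809 − 0.25 = 1.559 mm.
The walls impose strain ε = −(1.559)/1260 = -1.2375e-03; σ = Eε = 117000 · -1.2375e-03 = -144.8 MPa.

-145 MPa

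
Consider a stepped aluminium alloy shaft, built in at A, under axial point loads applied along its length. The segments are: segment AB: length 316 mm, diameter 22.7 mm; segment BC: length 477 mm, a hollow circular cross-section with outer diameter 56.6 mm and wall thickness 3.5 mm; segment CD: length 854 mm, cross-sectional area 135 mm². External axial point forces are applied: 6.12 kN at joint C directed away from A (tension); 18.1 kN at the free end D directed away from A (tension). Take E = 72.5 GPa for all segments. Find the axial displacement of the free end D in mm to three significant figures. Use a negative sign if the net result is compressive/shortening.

Internal axial forces (sectioning from the free end, tension +): N_CD = 18.1 kN, N_BC = 24.22 kN, N_AB = 24.22 kN.
A_AB = 404.7 mm².
A_BC = 583.9 mm².
δ_AB = 24220·316/(404.7·72500) = 0.2608 mm
δ_BC = 24220·477/(583.9·72500) = 0.2729 mm
δ_CD = 18100·854/(135·72500) = 1.579 mm
δ = Σδ_i = 2.113 mm.

2.11 mm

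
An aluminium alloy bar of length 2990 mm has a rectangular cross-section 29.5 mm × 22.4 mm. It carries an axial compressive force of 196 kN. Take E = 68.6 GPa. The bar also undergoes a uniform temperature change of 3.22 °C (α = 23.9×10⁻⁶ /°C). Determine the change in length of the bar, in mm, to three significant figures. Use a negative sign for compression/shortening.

-12.7 mm

A = 660.8 mm².
δ_mech = NL/(AE) = -196000·2990/(660.8·68600) = -12.93 mm.
δ_thermal = αLΔT = 23.9e-6·2990·3.22 = 0.2301 mm.
δ = δ_mech + δ_thermal = -12.7 mm.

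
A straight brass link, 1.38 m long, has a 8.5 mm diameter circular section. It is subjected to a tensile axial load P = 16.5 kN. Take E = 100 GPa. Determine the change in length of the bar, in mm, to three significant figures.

4.01 mm

A = 56.75 mm².
δ_mech = NL/(AE) = 16500·1380/(56.75·100000) = 4.013 mm.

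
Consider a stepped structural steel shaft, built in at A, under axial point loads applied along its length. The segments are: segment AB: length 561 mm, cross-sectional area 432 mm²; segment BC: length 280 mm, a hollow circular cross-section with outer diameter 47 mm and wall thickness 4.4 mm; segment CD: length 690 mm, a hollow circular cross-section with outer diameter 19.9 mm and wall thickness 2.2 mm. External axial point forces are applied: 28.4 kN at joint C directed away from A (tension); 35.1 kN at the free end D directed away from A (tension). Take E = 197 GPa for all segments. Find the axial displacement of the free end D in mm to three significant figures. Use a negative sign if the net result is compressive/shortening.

Internal axial forces (sectioning from the free end, tension +): N_CD = 35.1 kN, N_BC = 63.5 kN, N_AB = 63.5 kN.
A_BC = 588.9 mm².
A_CD = 122.3 mm².
δ_AB = 63500·561/(432·197000) = 0.4186 mm
δ_BC = 63500·280/(588.9·197000) = 0.1533 mm
δ_CD = 35100·690/(122.3·197000) = 1.005 mm
δ = Σδ_i = 1.577 mm.

1.58 mm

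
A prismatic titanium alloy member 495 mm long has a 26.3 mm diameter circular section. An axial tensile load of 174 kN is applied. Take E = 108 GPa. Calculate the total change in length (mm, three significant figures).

A = 543.3 mm².
δ_mech = NL/(AE) = 174000·495/(543.3·108000) = 1.468 mm.

1.47 mm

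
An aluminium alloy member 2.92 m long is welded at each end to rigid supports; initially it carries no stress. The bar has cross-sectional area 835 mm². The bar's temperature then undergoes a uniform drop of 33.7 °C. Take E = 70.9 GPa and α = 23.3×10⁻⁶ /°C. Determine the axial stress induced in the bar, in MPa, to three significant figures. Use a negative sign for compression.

Free thermal expansion αLΔT = 23.3e-6 · 2920 · -33.7 = -2.293 mm.
The walls impose strain ε = −(-2.293)/2920 = 7.8521e-04; σ = Eε = 70900 · 7.8521e-04 = 55.67 MPa.

55.7 MPa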